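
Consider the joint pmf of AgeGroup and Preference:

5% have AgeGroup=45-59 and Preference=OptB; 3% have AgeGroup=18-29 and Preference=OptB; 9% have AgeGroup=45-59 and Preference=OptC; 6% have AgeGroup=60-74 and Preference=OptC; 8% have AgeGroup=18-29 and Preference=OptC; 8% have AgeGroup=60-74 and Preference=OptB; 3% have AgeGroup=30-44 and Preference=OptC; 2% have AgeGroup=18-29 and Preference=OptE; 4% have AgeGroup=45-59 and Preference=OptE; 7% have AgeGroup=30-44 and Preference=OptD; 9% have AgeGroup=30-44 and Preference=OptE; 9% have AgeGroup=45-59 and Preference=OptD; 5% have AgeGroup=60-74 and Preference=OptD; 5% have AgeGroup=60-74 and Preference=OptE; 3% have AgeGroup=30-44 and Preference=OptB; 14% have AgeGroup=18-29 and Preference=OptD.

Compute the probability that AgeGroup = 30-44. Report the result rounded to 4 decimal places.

0.2200

P(AgeGroup=30-44) = 0.03 + 0.03 + 0.07 + 0.09 = 0.22.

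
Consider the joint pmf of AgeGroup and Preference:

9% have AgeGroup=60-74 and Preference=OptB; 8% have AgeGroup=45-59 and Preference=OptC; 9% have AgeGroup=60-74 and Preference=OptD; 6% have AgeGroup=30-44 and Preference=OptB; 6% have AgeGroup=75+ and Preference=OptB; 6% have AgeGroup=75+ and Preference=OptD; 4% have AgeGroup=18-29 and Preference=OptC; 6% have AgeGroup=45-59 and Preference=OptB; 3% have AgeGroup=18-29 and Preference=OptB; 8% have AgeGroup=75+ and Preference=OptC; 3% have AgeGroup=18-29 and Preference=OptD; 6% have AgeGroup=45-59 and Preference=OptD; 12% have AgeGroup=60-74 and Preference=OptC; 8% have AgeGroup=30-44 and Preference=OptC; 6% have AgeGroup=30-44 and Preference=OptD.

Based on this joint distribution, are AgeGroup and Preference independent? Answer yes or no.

Every cell satisfies P(AgeGroup,Preference) = P(AgeGroup)·P(Preference). For instance P(AgeGroup=75+) = 0.20, P(Preference=OptC) = 0.40, and 0.20×0.40 = 0.08 matches the joint entry. So AgeGroup and Preference are independent.

yes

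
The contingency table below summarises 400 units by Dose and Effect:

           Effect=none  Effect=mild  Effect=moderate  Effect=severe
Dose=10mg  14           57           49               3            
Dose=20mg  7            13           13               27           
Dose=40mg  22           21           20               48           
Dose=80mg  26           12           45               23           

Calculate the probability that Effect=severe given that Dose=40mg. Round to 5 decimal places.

Total with Dose=40mg: 22 + 21 + 20 + 48 = 111.
P(Effect=severe | Dose=40mg) = 48/111 = 0.43243.

0.43243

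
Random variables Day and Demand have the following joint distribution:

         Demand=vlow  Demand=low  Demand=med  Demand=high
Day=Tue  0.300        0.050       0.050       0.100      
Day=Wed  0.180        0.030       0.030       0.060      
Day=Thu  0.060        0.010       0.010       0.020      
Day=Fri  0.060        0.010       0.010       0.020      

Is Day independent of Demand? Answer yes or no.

Every cell satisfies P(Day,Demand) = P(Day)·P(Demand). For instance P(Day=Tue) = 0.500, P(Demand=low) = 0.100, and 0.500×0.100 = 0.050 matches the joint entry. So Day and Demand are independent.

yes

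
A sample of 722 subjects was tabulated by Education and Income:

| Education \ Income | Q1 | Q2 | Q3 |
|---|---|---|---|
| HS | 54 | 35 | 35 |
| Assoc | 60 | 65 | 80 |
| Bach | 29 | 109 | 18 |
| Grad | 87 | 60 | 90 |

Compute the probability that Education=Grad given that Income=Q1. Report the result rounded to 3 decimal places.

0.378

Total with Income=Q1: 54 + 60 + 29 + 87 = 230.
P(Education=Grad | Income=Q1) = 87/230 = 0.378.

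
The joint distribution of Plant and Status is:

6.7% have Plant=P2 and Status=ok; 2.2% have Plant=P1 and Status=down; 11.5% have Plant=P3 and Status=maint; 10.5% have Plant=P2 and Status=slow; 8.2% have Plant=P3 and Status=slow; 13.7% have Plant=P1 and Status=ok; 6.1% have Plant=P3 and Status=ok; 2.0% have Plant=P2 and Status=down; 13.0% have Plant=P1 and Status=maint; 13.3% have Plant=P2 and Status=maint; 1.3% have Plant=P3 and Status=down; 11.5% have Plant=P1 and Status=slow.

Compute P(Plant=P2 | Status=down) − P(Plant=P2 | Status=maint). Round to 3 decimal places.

0.012

P(Status=down) = 0.022 + 0.020 + 0.013 = 0.055; P(Plant=P2 | Status=down) = 0.020/0.055 = 0.3636.
P(Status=maint) = 0.130 + 0.133 + 0.115 = 0.378; P(Plant=P2 | Status=maint) = 0.133/0.378 = 0.3519.
Difference = 0.012.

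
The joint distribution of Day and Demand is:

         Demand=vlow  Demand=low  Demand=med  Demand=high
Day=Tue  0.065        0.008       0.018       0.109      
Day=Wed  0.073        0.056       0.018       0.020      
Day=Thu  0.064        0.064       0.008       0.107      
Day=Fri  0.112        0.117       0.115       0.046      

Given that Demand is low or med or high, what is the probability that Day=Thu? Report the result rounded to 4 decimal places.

P(Demand=low) = 0.008 + 0.056 + 0.064 + 0.117 = 0.245.
P(Demand=med) = 0.018 + 0.018 + 0.008 + 0.115 = 0.159.
P(Demand=high) = 0.109 + 0.020 + 0.107 + 0.046 = 0.282.
P(Demand ∈ {low, med, high}) = 0.245 + 0.159 + 0.282 = 0.686; P(Day=Thu, Demand ∈ {low, med, high}) = 0.064 + 0.008 + 0.107 = 0.179.
P(Day=Thu | Demand ∈ {low, med, high}) = 0.179/0.686 = 0.2609.

0.2609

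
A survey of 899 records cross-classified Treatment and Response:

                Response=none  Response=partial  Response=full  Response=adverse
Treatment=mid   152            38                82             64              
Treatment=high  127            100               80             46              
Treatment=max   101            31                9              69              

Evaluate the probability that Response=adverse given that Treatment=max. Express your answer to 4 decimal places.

0.3286

Total with Treatment=max: 101 + 31 + 9 + 69 = 210.
P(Response=adverse | Treatment=max) = 69/210 = 0.3286.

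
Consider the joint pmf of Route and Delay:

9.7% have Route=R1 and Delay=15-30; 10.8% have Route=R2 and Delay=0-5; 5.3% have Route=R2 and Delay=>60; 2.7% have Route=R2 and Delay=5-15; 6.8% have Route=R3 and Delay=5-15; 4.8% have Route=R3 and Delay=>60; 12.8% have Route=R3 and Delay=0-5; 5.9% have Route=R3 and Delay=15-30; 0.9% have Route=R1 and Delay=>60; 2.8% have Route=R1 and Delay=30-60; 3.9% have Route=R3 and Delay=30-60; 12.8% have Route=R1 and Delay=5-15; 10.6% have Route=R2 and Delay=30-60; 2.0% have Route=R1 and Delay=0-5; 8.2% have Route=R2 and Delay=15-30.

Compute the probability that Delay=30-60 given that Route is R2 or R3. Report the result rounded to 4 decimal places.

0.2019

P(Route=R2) = 0.108 + 0.027 + 0.082 + 0.106 + 0.053 = 0.376.
P(Route=R3) = 0.128 + 0.068 + 0.059 + 0.039 + 0.048 = 0.342.
P(Route ∈ {R2, R3}) = 0.376 + 0.342 = 0.718; P(Delay=30-60, Route ∈ {R2, R3}) = 0.106 + 0.039 = 0.145.
P(Delay=30-60 | Route ∈ {R2, R3}) = 0.145/0.718 = 0.2019.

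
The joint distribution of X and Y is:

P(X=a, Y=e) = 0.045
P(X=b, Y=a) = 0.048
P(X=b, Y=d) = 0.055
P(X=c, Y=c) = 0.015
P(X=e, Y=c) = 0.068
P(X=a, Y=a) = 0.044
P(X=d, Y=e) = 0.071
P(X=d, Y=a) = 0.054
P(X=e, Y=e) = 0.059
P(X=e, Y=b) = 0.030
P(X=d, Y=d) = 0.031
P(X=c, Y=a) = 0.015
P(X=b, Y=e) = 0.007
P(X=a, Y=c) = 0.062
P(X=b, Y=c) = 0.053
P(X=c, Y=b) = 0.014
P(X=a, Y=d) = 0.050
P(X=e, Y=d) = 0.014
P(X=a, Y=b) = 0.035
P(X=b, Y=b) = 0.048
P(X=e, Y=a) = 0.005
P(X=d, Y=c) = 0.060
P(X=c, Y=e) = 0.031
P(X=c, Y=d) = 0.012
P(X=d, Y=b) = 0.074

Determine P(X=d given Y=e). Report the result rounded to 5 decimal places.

P(Y=e) = 0.045 + 0.007 + 0.031 + 0.071 + 0.059 = 0.213.
P(X=d | Y=e) = 0.071/0.213 = 0.33333.

0.33333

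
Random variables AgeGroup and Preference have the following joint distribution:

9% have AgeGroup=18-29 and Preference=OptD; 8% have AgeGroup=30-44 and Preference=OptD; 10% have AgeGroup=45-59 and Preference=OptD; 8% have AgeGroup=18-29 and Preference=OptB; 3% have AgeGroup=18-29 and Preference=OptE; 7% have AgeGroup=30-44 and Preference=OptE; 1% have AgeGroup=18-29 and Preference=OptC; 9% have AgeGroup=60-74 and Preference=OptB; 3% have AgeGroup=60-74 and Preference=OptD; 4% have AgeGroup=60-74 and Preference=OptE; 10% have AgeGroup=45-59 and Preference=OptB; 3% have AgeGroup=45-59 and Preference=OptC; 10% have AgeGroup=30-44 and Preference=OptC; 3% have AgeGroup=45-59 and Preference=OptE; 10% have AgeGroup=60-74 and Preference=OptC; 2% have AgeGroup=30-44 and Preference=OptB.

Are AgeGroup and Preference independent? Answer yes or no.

no

P(AgeGroup=30-44) = 0.27 and P(Preference=OptB) = 0.29, so their product is 0.0783, but P(AgeGroup=30-44, Preference=OptB) = 0.02. Since these differ, AgeGroup and Preference are not independent.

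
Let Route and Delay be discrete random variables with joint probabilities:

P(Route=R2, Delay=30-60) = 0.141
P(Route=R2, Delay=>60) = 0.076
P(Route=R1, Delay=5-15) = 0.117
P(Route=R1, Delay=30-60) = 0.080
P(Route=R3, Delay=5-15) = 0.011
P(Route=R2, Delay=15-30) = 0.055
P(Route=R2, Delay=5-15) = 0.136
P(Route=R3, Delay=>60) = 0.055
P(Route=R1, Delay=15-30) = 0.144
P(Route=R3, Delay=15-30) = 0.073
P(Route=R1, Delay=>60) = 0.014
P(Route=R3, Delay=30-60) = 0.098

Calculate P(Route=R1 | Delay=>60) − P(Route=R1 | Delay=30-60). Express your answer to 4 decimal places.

P(Delay=>60) = 0.014 + 0.076 + 0.055 = 0.145; P(Route=R1 | Delay=>60) = 0.014/0.145 = 0.09655.
P(Delay=30-60) = 0.080 + 0.141 + 0.098 = 0.319; P(Route=R1 | Delay=30-60) = 0.080/0.319 = 0.25078.
Difference = -0.1542.

-0.1542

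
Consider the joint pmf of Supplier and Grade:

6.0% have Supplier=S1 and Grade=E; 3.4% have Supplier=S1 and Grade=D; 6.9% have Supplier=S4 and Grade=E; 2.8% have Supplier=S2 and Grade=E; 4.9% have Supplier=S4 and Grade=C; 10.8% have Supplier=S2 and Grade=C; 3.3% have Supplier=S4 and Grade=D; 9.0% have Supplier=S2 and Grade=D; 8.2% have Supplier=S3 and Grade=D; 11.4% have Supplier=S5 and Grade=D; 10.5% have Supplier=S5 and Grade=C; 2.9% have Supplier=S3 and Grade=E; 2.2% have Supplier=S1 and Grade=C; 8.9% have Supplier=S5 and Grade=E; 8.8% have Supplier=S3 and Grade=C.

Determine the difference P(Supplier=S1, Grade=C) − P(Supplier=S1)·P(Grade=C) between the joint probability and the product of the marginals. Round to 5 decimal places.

P(Supplier=S1) = 0.022 + 0.034 + 0.060 = 0.116.
P(Grade=C) = 0.022 + 0.108 + 0.088 + 0.049 + 0.105 = 0.372.
P(Supplier=S1, Grade=C) − P(Supplier=S1)P(Grade=C) = 0.022 − 0.116×0.372 = -0.02115.

-0.02115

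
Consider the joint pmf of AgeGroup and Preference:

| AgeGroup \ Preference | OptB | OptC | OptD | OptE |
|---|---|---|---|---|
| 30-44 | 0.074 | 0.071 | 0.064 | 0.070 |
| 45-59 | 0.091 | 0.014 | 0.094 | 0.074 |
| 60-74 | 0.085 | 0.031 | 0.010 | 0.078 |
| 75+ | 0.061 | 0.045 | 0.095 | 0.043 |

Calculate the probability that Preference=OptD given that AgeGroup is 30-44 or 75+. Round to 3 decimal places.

0.304

P(AgeGroup=30-44) = 0.074 + 0.071 + 0.064 + 0.070 = 0.279.
P(AgeGroup=75+) = 0.061 + 0.045 + 0.095 + 0.043 = 0.244.
P(AgeGroup ∈ {30-44, 75+}) = 0.279 + 0.244 = 0.523; P(Preference=OptD, AgeGroup ∈ {30-44, 75+}) = 0.064 + 0.095 = 0.159.
P(Preference=OptD | AgeGroup ∈ {30-44, 75+}) = 0.159/0.523 = 0.304.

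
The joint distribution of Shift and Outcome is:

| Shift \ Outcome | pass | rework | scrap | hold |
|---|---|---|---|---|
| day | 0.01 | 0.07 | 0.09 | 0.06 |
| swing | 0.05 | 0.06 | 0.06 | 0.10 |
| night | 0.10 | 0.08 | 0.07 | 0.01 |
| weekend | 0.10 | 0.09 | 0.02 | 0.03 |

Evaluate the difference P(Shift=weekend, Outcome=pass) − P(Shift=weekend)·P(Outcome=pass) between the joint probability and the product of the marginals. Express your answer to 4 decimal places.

P(Shift=weekend) = 0.10 + 0.09 + 0.02 + 0.03 = 0.24.
P(Outcome=pass) = 0.01 + 0.05 + 0.10 + 0.10 = 0.26.
P(Shift=weekend, Outcome=pass) − P(Shift=weekend)P(Outcome=pass) = 0.10 − 0.24×0.26 = 0.0376.

0.0376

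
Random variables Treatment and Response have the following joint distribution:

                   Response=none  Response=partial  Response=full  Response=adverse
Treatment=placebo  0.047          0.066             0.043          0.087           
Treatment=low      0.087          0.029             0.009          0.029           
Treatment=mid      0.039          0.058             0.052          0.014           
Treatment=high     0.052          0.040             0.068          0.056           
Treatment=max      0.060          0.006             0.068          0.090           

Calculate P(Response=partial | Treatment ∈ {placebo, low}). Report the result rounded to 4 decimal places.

0.2393

P(Treatment=placebo) = 0.047 + 0.066 + 0.043 + 0.087 = 0.243.
P(Treatment=low) = 0.087 + 0.029 + 0.009 + 0.029 = 0.154.
P(Treatment ∈ {placebo, low}) = 0.243 + 0.154 = 0.397; P(Response=partial, Treatment ∈ {placebo, low}) = 0.066 + 0.029 = 0.095.
P(Response=partial | Treatment ∈ {placebo, low}) = 0.095/0.397 = 0.2393.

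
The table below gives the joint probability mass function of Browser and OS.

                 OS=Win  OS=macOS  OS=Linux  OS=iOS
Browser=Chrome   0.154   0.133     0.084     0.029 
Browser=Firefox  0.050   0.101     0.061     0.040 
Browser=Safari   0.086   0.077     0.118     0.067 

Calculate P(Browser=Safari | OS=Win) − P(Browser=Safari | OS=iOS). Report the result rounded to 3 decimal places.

-0.196

P(OS=Win) = 0.154 + 0.050 + 0.086 = 0.290; P(Browser=Safari | OS=Win) = 0.086/0.290 = 0.2966.
P(OS=iOS) = 0.029 + 0.040 + 0.067 = 0.136; P(Browser=Safari | OS=iOS) = 0.067/0.136 = 0.4926.
Difference = -0.196.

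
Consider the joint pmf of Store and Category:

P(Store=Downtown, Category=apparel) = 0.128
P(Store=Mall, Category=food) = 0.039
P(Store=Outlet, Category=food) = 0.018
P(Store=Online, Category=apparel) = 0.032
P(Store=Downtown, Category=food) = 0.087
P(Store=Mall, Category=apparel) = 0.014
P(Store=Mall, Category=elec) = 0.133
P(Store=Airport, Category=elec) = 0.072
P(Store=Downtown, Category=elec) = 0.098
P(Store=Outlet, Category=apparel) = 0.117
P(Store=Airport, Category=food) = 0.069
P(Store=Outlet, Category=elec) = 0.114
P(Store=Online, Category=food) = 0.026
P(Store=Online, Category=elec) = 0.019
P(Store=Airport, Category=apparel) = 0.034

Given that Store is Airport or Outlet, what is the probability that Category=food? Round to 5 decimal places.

P(Store=Airport) = 0.069 + 0.034 + 0.072 = 0.175.
P(Store=Outlet) = 0.018 + 0.117 + 0.114 = 0.249.
P(Store ∈ {Airport, Outlet}) = 0.175 + 0.249 = 0.424; P(Category=food, Store ∈ {Airport, Outlet}) = 0.069 + 0.018 = 0.087.
P(Category=food | Store ∈ {Airport, Outlet}) = 0.087/0.424 = 0.20519.

0.20519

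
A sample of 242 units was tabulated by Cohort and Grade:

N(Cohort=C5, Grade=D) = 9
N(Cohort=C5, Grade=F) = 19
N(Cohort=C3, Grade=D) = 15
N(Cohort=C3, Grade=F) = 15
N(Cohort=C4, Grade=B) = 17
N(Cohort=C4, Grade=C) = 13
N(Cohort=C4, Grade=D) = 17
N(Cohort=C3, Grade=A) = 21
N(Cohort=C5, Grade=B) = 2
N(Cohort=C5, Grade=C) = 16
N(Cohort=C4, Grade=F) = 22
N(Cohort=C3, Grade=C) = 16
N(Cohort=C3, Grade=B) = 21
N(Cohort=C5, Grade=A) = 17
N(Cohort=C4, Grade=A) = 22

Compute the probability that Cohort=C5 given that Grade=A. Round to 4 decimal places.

Total with Grade=A: 21 + 22 + 17 = 60.
P(Cohort=C5 | Grade=A) = 17/60 = 0.2833.

0.2833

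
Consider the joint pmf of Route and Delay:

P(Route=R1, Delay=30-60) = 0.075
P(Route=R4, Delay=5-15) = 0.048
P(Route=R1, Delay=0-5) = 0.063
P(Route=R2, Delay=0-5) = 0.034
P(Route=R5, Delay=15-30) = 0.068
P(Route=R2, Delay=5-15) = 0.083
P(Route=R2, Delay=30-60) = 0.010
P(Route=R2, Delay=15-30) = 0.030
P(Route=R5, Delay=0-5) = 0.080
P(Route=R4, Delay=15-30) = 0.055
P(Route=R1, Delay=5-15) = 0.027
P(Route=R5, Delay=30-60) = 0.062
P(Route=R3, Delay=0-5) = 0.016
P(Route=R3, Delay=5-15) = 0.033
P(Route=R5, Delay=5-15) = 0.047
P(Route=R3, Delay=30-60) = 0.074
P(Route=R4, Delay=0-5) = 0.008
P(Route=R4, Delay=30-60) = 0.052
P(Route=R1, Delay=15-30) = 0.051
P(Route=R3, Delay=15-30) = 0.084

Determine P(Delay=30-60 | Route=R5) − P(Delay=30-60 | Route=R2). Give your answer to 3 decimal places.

0.178

P(Route=R5) = 0.080 + 0.047 + 0.068 + 0.062 = 0.257; P(Delay=30-60 | Route=R5) = 0.062/0.257 = 0.2412.
P(Route=R2) = 0.034 + 0.083 + 0.030 + 0.010 = 0.157; P(Delay=30-60 | Route=R2) = 0.010/0.157 = 0.0637.
Difference = 0.178.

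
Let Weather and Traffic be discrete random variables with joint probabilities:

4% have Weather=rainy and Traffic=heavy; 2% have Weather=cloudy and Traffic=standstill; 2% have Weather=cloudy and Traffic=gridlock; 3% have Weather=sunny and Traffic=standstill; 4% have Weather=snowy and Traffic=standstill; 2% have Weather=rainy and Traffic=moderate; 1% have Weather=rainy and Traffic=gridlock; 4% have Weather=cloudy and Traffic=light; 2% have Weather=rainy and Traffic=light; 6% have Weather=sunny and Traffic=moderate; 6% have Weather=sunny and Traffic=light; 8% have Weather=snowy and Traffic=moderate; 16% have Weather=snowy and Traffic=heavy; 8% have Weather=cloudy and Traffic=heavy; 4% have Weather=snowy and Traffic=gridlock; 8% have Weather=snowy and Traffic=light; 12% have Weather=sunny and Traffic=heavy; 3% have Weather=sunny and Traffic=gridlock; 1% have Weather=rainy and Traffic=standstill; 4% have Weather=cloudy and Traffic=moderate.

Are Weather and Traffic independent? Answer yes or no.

yes

Every cell satisfies P(Weather,Traffic) = P(Weather)·P(Traffic). For instance P(Weather=cloudy) = 0.20, P(Traffic=standstill) = 0.10, and 0.20×0.10 = 0.02 matches the joint entry. So Weather and Traffic are independent.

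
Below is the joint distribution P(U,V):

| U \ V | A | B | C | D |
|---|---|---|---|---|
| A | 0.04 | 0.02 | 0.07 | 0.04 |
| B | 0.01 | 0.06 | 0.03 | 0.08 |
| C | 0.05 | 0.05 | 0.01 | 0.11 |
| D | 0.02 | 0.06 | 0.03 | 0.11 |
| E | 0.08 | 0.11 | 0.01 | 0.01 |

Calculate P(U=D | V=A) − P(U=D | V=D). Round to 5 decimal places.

P(V=A) = 0.04 + 0.01 + 0.05 + 0.02 + 0.08 = 0.20; P(U=D | V=A) = 0.02/0.20 = 0.100000.
P(V=D) = 0.04 + 0.08 + 0.11 + 0.11 + 0.01 = 0.35; P(U=D | V=D) = 0.11/0.35 = 0.314286.
Difference = -0.21429.

-0.21429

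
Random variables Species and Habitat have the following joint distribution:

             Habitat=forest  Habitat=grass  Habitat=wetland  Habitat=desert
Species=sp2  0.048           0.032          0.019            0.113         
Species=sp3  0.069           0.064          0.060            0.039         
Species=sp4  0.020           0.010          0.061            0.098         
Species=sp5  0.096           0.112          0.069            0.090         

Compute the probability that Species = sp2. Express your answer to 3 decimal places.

0.212

P(Species=sp2) = 0.048 + 0.032 + 0.019 + 0.113 = 0.212.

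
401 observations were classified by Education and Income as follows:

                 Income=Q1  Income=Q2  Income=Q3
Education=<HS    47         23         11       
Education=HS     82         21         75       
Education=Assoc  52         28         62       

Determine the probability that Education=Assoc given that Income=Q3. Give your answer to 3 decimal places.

Total with Income=Q3: 11 + 75 + 62 = 148.
P(Education=Assoc | Income=Q3) = 62/148 = 0.419.

0.419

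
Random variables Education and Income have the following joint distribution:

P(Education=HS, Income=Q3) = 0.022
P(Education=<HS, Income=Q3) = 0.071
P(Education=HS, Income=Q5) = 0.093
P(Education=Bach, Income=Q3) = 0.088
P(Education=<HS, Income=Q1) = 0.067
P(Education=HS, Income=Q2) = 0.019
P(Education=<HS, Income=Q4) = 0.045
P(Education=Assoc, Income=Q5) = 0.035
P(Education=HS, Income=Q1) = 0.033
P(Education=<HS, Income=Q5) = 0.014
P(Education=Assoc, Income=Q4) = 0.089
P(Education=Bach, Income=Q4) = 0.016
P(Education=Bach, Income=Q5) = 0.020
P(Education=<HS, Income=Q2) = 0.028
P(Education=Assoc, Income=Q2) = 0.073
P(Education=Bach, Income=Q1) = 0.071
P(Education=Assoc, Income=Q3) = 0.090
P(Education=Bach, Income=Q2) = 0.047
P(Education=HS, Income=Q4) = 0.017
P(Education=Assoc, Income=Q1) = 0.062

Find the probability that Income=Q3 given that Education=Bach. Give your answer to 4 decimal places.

0.3636

P(Education=Bach) = 0.071 + 0.047 + 0.088 + 0.016 + 0.020 = 0.242.
P(Income=Q3 | Education=Bach) = 0.088/0.242 = 0.3636.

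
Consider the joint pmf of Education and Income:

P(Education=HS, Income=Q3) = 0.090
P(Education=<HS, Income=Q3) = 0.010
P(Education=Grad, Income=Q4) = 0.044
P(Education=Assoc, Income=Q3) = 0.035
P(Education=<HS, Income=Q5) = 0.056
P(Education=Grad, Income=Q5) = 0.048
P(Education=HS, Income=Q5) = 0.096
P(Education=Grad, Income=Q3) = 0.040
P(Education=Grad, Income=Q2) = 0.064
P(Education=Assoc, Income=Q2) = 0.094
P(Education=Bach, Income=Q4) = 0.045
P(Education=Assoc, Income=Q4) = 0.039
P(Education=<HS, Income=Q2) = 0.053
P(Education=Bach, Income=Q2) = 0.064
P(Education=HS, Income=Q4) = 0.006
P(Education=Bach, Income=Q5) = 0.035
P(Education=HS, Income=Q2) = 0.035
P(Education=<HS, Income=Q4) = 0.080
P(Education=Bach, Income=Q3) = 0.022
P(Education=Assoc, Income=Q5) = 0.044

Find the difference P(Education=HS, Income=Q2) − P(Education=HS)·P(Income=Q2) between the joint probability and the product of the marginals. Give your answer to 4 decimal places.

P(Education=HS) = 0.035 + 0.090 + 0.006 + 0.096 = 0.227.
P(Income=Q2) = 0.053 + 0.035 + 0.094 + 0.064 + 0.064 = 0.310.
P(Education=HS, Income=Q2) − P(Education=HS)P(Income=Q2) = 0.035 − 0.227×0.310 = -0.0354.

-0.0354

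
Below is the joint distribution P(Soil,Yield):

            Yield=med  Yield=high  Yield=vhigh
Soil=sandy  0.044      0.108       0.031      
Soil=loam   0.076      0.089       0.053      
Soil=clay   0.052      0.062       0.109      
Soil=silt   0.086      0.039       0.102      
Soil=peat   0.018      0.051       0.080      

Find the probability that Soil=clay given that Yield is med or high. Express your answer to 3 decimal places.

0.182

P(Yield=med) = 0.044 + 0.076 + 0.052 + 0.086 + 0.018 = 0.276.
P(Yield=high) = 0.108 + 0.089 + 0.062 + 0.039 + 0.051 = 0.349.
P(Yield ∈ {med, high}) = 0.276 + 0.349 = 0.625; P(Soil=clay, Yield ∈ {med, high}) = 0.052 + 0.062 = 0.114.
P(Soil=clay | Yield ∈ {med, high}) = 0.114/0.625 = 0.182.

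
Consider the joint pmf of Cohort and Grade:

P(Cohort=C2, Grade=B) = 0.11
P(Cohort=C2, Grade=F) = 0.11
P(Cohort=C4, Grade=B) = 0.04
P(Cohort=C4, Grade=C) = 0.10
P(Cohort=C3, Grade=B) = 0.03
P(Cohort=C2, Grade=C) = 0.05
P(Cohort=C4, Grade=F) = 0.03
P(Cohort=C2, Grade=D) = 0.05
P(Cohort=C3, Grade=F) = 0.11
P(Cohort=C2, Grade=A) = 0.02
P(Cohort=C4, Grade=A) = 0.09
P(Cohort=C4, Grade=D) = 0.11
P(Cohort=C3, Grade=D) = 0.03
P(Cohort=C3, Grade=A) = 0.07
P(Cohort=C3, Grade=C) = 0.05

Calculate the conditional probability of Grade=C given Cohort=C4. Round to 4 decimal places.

0.2703

P(Cohort=C4) = 0.09 + 0.04 + 0.10 + 0.11 + 0.03 = 0.37.
P(Grade=C | Cohort=C4) = 0.10/0.37 = 0.2703.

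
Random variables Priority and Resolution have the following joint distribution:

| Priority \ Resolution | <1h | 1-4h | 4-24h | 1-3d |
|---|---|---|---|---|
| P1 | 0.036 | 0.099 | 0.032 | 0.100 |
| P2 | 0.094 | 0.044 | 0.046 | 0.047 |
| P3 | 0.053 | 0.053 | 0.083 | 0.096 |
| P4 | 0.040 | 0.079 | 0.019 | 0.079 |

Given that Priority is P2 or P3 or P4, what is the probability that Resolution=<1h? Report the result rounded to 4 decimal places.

P(Priority=P2) = 0.094 + 0.044 + 0.046 + 0.047 = 0.231.
P(Priority=P3) = 0.053 + 0.053 + 0.083 + 0.096 = 0.285.
P(Priority=P4) = 0.040 + 0.079 + 0.019 + 0.079 = 0.217.
P(Priority ∈ {P2, P3, P4}) = 0.231 + 0.285 + 0.217 = 0.733; P(Resolution=<1h, Priority ∈ {P2, P3, P4}) = 0.094 + 0.053 + 0.040 = 0.187.
P(Resolution=<1h | Priority ∈ {P2, P3, P4}) = 0.187/0.733 = 0.2551.

0.2551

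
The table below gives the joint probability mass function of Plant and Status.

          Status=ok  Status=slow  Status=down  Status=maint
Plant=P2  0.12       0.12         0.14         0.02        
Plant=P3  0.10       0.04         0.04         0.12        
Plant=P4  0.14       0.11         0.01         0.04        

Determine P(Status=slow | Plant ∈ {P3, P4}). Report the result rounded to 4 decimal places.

0.2500

P(Plant=P3) = 0.10 + 0.04 + 0.04 + 0.12 = 0.30.
P(Plant=P4) = 0.14 + 0.11 + 0.01 + 0.04 = 0.30.
P(Plant ∈ {P3, P4}) = 0.30 + 0.30 = 0.60; P(Status=slow, Plant ∈ {P3, P4}) = 0.04 + 0.11 = 0.15.
P(Status=slow | Plant ∈ {P3, P4}) = 0.15/0.60 = 0.2500.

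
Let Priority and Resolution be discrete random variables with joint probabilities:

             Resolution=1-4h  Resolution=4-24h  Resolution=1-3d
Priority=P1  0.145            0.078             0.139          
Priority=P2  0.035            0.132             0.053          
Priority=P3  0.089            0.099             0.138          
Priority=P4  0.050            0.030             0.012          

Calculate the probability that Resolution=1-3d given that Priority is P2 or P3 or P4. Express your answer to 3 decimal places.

0.318

P(Priority=P2) = 0.035 + 0.132 + 0.053 = 0.220.
P(Priority=P3) = 0.089 + 0.099 + 0.138 = 0.326.
P(Priority=P4) = 0.050 + 0.030 + 0.012 = 0.092.
P(Priority ∈ {P2, P3, P4}) = 0.220 + 0.326 + 0.092 = 0.638; P(Resolution=1-3d, Priority ∈ {P2, P3, P4}) = 0.053 + 0.138 + 0.012 = 0.203.
P(Resolution=1-3d | Priority ∈ {P2, P3, P4}) = 0.203/0.638 = 0.318.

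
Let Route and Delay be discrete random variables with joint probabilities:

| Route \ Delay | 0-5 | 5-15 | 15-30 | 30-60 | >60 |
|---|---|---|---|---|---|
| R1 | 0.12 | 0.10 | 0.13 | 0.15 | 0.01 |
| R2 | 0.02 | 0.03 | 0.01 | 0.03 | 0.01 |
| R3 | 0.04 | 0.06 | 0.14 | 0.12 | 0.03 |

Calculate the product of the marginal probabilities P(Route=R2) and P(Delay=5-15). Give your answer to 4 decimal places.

P(Route=R2) = 0.02 + 0.03 + 0.01 + 0.03 + 0.01 = 0.10.
P(Delay=5-15) = 0.10 + 0.03 + 0.06 = 0.19.
Product: 0.10 × 0.19 = 0.0190.

0.0190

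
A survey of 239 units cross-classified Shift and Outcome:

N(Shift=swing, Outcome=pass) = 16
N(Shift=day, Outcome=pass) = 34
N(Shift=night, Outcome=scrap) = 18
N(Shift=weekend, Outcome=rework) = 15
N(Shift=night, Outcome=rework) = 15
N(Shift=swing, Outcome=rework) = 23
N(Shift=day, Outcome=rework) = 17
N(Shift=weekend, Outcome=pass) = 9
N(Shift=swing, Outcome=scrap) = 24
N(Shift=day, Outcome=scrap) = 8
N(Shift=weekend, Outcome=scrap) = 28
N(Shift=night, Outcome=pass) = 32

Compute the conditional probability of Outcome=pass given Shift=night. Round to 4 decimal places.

0.4923

Total with Shift=night: 32 + 15 + 18 = 65.
P(Outcome=pass | Shift=night) = 32/65 = 0.4923.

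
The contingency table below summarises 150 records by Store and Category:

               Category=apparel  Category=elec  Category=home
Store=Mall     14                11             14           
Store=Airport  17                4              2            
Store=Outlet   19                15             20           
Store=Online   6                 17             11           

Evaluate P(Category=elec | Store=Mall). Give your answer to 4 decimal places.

Total with Store=Mall: 14 + 11 + 14 = 39.
P(Category=elec | Store=Mall) = 11/39 = 0.2821.

0.2821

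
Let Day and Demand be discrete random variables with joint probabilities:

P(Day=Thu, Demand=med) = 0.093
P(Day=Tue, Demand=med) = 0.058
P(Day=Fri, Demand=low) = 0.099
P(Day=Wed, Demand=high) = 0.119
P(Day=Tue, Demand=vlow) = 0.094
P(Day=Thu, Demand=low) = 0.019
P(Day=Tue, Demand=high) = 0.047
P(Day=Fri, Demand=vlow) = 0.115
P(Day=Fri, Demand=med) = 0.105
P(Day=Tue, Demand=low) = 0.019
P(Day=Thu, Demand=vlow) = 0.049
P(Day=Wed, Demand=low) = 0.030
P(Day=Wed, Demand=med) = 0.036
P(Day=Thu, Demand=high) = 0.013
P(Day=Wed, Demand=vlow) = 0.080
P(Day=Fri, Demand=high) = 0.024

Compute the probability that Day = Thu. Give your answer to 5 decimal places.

0.17400

P(Day=Thu) = 0.049 + 0.019 + 0.093 + 0.013 = 0.174.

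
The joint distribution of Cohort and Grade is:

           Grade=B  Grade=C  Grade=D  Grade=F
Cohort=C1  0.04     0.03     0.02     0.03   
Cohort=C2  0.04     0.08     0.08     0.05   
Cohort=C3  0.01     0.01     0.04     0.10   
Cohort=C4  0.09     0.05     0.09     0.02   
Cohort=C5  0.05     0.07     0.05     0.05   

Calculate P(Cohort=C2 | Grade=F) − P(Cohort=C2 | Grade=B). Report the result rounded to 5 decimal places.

0.02609

P(Grade=F) = 0.03 + 0.05 + 0.10 + 0.02 + 0.05 = 0.25; P(Cohort=C2 | Grade=F) = 0.05/0.25 = 0.200000.
P(Grade=B) = 0.04 + 0.04 + 0.01 + 0.09 + 0.05 = 0.23; P(Cohort=C2 | Grade=B) = 0.04/0.23 = 0.173913.
Difference = 0.02609.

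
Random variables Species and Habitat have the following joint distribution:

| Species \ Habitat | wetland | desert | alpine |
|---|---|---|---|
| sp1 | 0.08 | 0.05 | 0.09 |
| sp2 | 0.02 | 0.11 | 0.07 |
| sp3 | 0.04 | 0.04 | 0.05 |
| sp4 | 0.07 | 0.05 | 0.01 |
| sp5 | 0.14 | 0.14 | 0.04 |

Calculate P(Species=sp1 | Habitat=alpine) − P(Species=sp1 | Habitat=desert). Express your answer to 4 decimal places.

0.2179

P(Habitat=alpine) = 0.09 + 0.07 + 0.05 + 0.01 + 0.04 = 0.26; P(Species=sp1 | Habitat=alpine) = 0.09/0.26 = 0.34615.
P(Habitat=desert) = 0.05 + 0.11 + 0.04 + 0.05 + 0.14 = 0.39; P(Species=sp1 | Habitat=desert) = 0.05/0.39 = 0.12821.
Difference = 0.2179.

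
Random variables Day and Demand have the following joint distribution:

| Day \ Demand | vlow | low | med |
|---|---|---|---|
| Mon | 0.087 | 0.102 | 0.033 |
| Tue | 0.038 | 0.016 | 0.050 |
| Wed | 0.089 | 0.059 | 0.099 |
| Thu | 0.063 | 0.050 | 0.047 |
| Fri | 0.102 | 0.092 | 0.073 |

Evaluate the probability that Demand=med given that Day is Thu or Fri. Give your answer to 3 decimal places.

0.281

P(Day=Thu) = 0.063 + 0.050 + 0.047 = 0.160.
P(Day=Fri) = 0.102 + 0.092 + 0.073 = 0.267.
P(Day ∈ {Thu, Fri}) = 0.160 + 0.267 = 0.427; P(Demand=med, Day ∈ {Thu, Fri}) = 0.047 + 0.073 = 0.120.
P(Demand=med | Day ∈ {Thu, Fri}) = 0.120/0.427 = 0.281.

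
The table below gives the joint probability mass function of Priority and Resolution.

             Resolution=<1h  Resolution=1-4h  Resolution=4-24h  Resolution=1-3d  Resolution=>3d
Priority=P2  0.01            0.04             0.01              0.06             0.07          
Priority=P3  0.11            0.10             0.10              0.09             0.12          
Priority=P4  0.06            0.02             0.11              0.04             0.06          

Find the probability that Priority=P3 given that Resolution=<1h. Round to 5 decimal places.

P(Resolution=<1h) = 0.01 + 0.11 + 0.06 = 0.18.
P(Priority=P3 | Resolution=<1h) = 0.11/0.18 = 0.61111.

0.61111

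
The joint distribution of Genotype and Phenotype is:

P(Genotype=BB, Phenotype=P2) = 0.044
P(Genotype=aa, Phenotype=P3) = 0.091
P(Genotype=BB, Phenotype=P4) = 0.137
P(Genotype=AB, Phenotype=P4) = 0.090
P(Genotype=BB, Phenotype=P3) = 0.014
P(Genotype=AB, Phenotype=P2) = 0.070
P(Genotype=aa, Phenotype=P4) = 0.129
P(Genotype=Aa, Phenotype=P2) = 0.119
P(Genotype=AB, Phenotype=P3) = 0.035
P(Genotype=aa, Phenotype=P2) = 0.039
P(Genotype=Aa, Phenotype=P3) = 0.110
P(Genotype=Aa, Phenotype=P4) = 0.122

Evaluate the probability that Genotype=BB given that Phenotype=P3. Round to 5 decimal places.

0.05600

P(Phenotype=P3) = 0.110 + 0.091 + 0.035 + 0.014 = 0.250.
P(Genotype=BB | Phenotype=P3) = 0.014/0.250 = 0.05600.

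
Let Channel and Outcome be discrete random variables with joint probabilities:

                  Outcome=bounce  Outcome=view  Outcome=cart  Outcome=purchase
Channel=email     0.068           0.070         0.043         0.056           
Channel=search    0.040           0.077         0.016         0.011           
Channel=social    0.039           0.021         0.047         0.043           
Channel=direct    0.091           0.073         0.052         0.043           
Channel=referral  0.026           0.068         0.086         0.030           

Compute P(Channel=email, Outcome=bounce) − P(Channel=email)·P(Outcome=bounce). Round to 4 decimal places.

P(Channel=email) = 0.068 + 0.070 + 0.043 + 0.056 = 0.237.
P(Outcome=bounce) = 0.068 + 0.040 + 0.039 + 0.091 + 0.026 = 0.264.
P(Channel=email, Outcome=bounce) − P(Channel=email)P(Outcome=bounce) = 0.068 − 0.237×0.264 = 0.0054.

0.0054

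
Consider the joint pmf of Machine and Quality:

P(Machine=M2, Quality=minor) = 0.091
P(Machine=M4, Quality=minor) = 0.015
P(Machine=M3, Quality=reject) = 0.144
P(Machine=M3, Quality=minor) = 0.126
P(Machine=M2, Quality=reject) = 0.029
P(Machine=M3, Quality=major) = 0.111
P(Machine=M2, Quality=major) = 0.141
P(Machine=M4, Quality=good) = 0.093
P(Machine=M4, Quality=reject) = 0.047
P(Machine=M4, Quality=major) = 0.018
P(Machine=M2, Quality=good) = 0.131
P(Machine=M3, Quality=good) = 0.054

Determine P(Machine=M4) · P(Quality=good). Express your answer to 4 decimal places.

0.0481

P(Machine=M4) = 0.093 + 0.015 + 0.018 + 0.047 = 0.173.
P(Quality=good) = 0.131 + 0.054 + 0.093 = 0.278.
Product: 0.173 × 0.278 = 0.0481.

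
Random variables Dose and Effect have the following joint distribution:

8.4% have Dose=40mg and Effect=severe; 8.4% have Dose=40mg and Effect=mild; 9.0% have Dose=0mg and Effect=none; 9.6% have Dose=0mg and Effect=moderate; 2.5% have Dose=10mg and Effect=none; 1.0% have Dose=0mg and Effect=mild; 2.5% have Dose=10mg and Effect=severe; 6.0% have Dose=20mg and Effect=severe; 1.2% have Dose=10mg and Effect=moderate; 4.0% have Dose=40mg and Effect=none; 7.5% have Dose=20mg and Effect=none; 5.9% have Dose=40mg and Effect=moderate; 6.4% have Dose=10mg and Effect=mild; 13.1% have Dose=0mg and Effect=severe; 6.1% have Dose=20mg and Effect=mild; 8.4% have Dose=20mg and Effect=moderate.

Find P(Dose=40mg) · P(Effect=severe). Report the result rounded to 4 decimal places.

P(Dose=40mg) = 0.040 + 0.084 + 0.059 + 0.084 = 0.267.
P(Effect=severe) = 0.131 + 0.025 + 0.060 + 0.084 = 0.300.
Product: 0.267 × 0.300 = 0.0801.

0.0801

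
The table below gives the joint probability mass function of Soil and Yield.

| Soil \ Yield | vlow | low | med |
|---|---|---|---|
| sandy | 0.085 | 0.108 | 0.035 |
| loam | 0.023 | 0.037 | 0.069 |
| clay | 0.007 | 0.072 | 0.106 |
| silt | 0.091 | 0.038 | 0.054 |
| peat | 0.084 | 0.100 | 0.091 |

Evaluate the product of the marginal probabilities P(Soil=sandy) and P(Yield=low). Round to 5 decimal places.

P(Soil=sandy) = 0.085 + 0.108 + 0.035 = 0.228.
P(Yield=low) = 0.108 + 0.037 + 0.072 + 0.038 + 0.100 = 0.355.
Product: 0.228 × 0.355 = 0.08094.

0.08094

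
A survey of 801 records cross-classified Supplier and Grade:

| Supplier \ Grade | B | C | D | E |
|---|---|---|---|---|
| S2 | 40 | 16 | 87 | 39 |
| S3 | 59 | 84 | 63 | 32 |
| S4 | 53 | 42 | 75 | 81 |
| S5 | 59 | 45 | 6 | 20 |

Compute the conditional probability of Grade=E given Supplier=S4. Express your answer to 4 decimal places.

0.3227

Total with Supplier=S4: 53 + 42 + 75 + 81 = 251.
P(Grade=E | Supplier=S4) = 81/251 = 0.3227.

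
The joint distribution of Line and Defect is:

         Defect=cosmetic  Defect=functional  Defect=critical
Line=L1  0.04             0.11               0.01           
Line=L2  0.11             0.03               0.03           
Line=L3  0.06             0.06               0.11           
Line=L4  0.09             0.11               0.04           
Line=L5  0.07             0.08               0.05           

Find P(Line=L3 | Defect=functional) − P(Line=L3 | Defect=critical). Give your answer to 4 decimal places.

-0.3045

P(Defect=functional) = 0.11 + 0.03 + 0.06 + 0.11 + 0.08 = 0.39; P(Line=L3 | Defect=functional) = 0.06/0.39 = 0.15385.
P(Defect=critical) = 0.01 + 0.03 + 0.11 + 0.04 + 0.05 = 0.24; P(Line=L3 | Defect=critical) = 0.11/0.24 = 0.45833.
Difference = -0.3045.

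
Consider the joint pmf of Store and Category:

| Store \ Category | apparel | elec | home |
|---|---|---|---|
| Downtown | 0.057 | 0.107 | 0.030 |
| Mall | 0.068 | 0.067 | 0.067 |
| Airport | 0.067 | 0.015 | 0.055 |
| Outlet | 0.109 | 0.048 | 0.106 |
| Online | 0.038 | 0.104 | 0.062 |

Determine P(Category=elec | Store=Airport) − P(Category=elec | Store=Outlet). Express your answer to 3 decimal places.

P(Store=Airport) = 0.067 + 0.015 + 0.055 = 0.137; P(Category=elec | Store=Airport) = 0.015/0.137 = 0.1095.
P(Store=Outlet) = 0.109 + 0.048 + 0.106 = 0.263; P(Category=elec | Store=Outlet) = 0.048/0.263 = 0.1825.
Difference = -0.073.

-0.073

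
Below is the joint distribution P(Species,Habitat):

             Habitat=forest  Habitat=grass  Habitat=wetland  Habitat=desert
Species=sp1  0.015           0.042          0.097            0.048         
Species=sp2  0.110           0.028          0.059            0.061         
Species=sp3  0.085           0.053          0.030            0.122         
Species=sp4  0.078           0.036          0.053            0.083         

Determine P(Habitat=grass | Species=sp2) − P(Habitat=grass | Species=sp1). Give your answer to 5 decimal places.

P(Species=sp2) = 0.110 + 0.028 + 0.059 + 0.061 = 0.258; P(Habitat=grass | Species=sp2) = 0.028/0.258 = 0.108527.
P(Species=sp1) = 0.015 + 0.042 + 0.097 + 0.048 = 0.202; P(Habitat=grass | Species=sp1) = 0.042/0.202 = 0.207921.
Difference = -0.09939.

-0.09939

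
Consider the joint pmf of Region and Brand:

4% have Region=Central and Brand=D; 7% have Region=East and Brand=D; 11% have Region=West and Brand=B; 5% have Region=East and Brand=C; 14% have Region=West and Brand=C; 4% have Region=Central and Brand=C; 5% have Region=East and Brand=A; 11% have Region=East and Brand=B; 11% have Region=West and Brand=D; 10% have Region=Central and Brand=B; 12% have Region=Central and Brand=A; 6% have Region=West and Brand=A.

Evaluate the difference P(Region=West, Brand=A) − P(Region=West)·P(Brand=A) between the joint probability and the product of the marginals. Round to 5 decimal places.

P(Region=West) = 0.06 + 0.11 + 0.14 + 0.11 = 0.42.
P(Brand=A) = 0.05 + 0.06 + 0.12 = 0.23.
P(Region=West, Brand=A) − P(Region=West)P(Brand=A) = 0.06 − 0.42×0.23 = -0.03660.

-0.03660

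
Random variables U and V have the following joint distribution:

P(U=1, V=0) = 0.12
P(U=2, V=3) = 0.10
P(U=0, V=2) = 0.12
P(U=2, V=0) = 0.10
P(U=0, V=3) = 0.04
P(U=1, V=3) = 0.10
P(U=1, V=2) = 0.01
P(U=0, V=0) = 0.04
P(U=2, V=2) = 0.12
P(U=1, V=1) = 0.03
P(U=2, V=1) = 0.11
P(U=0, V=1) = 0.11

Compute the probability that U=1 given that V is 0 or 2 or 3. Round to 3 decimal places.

0.307

P(V=0) = 0.04 + 0.12 + 0.10 = 0.26.
P(V=2) = 0.12 + 0.01 + 0.12 = 0.25.
P(V=3) = 0.04 + 0.10 + 0.10 = 0.24.
P(V ∈ {0, 2, 3}) = 0.26 + 0.25 + 0.24 = 0.75; P(U=1, V ∈ {0, 2, 3}) = 0.12 + 0.01 + 0.10 = 0.23.
P(U=1 | V ∈ {0, 2, 3}) = 0.23/0.75 = 0.307.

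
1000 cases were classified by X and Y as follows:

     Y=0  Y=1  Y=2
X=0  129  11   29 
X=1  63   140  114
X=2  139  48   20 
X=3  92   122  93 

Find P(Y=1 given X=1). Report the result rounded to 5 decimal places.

Total with X=1: 63 + 140 + 114 = 317.
P(Y=1 | X=1) = 140/317 = 0.44164.

0.44164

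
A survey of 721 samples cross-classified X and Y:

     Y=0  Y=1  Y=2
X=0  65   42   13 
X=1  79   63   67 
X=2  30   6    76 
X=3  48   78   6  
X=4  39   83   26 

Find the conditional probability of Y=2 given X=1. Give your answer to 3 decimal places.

Total with X=1: 79 + 63 + 67 = 209.
P(Y=2 | X=1) = 67/209 = 0.321.

0.321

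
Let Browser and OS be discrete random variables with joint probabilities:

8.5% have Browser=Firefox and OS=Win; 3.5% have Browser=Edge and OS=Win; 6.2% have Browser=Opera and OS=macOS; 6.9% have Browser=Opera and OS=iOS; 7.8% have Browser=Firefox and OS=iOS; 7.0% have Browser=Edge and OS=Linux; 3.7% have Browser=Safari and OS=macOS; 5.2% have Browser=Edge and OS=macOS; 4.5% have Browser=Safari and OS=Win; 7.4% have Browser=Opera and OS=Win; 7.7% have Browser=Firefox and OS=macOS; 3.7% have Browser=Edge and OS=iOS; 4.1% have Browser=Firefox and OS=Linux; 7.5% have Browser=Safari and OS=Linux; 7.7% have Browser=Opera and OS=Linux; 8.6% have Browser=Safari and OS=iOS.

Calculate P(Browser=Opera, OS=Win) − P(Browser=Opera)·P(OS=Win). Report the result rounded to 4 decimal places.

P(Browser=Opera) = 0.074 + 0.062 + 0.077 + 0.069 = 0.282.
P(OS=Win) = 0.085 + 0.045 + 0.035 + 0.074 = 0.239.
P(Browser=Opera, OS=Win) − P(Browser=Opera)P(OS=Win) = 0.074 − 0.282×0.239 = 0.0066.

0.0066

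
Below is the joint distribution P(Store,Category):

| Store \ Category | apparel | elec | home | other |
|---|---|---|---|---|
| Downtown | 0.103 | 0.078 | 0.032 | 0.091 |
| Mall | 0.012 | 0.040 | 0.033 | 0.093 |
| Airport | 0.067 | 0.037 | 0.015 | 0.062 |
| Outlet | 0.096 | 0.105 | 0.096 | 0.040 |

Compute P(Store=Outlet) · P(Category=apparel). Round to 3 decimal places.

P(Store=Outlet) = 0.096 + 0.105 + 0.096 + 0.040 = 0.337.
P(Category=apparel) = 0.103 + 0.012 + 0.067 + 0.096 = 0.278.
Product: 0.337 × 0.278 = 0.094.

0.094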